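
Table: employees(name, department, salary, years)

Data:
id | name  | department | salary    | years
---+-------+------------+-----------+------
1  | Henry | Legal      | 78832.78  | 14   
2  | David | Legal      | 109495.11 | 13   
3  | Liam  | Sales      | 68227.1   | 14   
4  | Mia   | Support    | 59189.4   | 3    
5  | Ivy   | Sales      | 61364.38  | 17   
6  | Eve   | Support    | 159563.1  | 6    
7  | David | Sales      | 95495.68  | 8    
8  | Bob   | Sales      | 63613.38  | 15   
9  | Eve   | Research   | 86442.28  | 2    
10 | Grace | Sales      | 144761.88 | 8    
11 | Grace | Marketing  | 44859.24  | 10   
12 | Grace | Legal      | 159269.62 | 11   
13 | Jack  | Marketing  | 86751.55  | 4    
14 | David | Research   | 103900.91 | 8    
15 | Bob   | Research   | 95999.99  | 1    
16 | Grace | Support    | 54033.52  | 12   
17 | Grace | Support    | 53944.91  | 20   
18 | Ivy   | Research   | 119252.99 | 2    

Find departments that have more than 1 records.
SELECT department, COUNT(*) as cnt
FROM employees
GROUP BY department
HAVING COUNT(*) > 1

Result:
  Legal: 3
  Marketing: 2
  Research: 4
  Sales: 5
  Support: 4

Note: HAVING filters groups after aggregation, WHERE filters rows before.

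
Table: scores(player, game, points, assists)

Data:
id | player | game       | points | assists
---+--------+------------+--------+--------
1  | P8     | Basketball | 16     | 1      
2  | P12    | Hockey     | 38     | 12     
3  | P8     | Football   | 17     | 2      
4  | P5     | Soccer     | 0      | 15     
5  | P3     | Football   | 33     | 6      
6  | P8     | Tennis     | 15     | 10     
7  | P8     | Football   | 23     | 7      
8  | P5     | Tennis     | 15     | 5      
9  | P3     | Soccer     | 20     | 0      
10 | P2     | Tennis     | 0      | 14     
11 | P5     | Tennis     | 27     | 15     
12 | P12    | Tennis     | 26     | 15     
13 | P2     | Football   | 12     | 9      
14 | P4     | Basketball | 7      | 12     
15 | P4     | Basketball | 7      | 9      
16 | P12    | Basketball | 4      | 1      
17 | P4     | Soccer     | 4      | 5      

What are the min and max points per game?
SELECT game, MIN(points), MAX(points)
FROM scores
GROUP BY game

Result:
  Basketball: min=4, max=16
  Football: min=12, max=33
  Hockey: min=38, max=38
  Soccer: min=0, max=20
  Tennis: min=0, max=27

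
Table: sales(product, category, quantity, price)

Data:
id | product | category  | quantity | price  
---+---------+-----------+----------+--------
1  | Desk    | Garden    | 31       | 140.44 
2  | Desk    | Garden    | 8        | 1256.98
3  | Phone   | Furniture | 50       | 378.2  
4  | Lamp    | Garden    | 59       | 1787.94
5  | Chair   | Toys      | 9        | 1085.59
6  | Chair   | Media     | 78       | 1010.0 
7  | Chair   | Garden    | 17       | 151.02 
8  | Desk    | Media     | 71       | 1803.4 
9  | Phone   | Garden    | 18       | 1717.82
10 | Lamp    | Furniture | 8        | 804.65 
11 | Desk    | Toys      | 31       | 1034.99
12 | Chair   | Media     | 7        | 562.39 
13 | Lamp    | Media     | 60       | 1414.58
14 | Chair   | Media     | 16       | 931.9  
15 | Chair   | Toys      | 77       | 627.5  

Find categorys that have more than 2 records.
SELECT category, COUNT(*) as cnt
FROM sales
GROUP BY category
HAVING COUNT(*) > 2

Result:
  Garden: 5
  Media: 5
  Toys: 3

Note: HAVING filters groups after aggregation, WHERE filters rows before.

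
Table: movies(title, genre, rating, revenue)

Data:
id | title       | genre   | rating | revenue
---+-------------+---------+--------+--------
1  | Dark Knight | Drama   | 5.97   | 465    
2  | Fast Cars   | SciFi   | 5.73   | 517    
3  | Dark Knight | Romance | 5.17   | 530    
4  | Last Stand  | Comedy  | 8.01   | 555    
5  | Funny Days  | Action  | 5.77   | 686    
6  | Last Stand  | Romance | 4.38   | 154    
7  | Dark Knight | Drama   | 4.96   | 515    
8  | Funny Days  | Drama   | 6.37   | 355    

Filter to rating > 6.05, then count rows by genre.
SELECT genre, COUNT(*)
FROM movies
WHERE rating > 6.05
GROUP BY genre

Note: WHERE filters rows before grouping.

Result:
  Comedy: 1
  Drama: 1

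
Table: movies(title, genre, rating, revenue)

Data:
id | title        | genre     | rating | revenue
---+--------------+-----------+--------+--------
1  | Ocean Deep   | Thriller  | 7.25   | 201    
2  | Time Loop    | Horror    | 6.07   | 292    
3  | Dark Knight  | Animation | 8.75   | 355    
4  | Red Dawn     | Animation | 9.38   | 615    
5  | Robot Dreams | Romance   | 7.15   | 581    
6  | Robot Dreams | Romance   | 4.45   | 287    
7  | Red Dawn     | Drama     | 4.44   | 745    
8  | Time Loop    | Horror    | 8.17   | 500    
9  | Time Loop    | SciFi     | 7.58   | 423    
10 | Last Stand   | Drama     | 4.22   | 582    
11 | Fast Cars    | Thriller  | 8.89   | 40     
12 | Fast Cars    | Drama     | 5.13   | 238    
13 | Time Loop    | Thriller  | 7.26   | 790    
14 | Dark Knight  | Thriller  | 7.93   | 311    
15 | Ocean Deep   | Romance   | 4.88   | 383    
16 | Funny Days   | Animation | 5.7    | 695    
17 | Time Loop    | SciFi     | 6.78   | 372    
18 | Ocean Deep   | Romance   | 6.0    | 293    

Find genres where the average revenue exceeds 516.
SELECT genre, AVG(revenue)
FROM movies
GROUP BY genre
HAVING AVG(revenue) > 516

Result:
  Animation: avg=555.00
  Drama: avg=521.67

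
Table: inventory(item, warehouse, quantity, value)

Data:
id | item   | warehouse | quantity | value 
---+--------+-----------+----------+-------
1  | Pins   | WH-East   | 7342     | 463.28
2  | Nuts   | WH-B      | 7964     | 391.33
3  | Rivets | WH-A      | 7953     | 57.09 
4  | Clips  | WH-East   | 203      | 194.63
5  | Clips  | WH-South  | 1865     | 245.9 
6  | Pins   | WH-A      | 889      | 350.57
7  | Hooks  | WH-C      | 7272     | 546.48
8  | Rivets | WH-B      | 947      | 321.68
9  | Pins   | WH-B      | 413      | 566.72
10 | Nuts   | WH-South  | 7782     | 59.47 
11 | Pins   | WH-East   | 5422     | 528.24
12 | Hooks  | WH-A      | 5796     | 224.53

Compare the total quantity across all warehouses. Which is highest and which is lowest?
SELECT warehouse, SUM(quantity)
FROM inventory
GROUP BY warehouse
ORDER BY SUM(quantity)

All groups:
  WH-C: 7272
  WH-B: 9324
  WH-South: 9647
  WH-East: 12967
  WH-A: 14638

Highest: WH-A (14638)
Lowest: WH-C (7272)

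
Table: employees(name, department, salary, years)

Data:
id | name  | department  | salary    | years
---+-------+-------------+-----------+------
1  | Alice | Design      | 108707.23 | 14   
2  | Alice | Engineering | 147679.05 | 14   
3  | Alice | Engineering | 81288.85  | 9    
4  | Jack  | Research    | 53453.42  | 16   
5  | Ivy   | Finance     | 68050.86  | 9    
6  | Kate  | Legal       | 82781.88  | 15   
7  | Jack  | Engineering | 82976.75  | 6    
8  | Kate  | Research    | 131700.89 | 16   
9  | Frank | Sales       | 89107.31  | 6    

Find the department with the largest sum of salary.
SELECT department, SUM(salary) as val
FROM employees
GROUP BY department
ORDER BY val DESC
LIMIT 1

Result: Engineering with sum(salary) = 311944.65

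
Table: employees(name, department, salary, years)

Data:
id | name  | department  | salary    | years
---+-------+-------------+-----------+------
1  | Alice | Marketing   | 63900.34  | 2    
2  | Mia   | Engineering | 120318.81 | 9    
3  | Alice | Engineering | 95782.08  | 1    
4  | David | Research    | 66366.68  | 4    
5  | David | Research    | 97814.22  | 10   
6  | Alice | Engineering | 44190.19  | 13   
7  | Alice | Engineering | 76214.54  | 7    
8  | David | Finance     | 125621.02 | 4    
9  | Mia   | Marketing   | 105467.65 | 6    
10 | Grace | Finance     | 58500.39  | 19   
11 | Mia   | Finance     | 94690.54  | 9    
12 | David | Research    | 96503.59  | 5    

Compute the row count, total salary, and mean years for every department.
SELECT department,
       COUNT(*) as cnt,
       SUM(salary) as total_salary,
       AVG(years) as avg_years
FROM employees
GROUP BY department

Result:
  Engineering: 4 records, 336505.62 total salary, 7.50 avg years
  Finance: 3 records, 278811.95 total salary, 10.67 avg years
  Marketing: 2 records, 169367.99 total salary, 4.00 avg years
  Research: 3 records, 260684.49 total salary, 6.33 avg years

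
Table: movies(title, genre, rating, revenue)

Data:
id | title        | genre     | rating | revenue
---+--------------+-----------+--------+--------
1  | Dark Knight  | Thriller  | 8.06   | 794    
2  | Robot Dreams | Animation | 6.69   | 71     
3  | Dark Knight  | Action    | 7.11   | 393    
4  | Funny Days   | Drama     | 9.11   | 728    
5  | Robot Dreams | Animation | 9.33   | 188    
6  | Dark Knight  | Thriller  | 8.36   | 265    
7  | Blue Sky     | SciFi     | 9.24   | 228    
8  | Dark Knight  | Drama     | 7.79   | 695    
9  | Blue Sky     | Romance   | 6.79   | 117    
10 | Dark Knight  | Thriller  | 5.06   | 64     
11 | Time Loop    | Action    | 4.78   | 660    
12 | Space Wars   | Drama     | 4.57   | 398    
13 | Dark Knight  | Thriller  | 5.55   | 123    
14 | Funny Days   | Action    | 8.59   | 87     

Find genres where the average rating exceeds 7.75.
SELECT genre, AVG(rating)
FROM movies
GROUP BY genre
HAVING AVG(rating) > 7.75

Result:
  Animation: avg=8.01
  SciFi: avg=9.24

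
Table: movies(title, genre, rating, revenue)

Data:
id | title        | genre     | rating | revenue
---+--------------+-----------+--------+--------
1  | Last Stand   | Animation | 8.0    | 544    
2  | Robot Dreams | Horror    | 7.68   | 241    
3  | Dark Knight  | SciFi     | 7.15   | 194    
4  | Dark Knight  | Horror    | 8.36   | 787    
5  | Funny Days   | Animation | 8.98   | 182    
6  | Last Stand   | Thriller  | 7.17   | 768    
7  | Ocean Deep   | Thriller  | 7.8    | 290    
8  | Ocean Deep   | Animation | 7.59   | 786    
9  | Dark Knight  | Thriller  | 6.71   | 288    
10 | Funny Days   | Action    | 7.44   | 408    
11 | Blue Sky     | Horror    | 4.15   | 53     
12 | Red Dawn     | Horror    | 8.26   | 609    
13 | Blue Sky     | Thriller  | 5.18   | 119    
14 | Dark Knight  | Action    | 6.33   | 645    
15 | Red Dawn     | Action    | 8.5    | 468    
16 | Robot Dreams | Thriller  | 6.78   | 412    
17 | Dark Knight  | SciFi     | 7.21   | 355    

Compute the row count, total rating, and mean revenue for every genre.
SELECT genre,
       COUNT(*) as cnt,
       SUM(rating) as total_rating,
       AVG(revenue) as avg_revenue
FROM movies
GROUP BY genre

Result:
  Action: 3 records, 22.27 total rating, 507.00 avg revenue
  Animation: 3 records, 24.57 total rating, 504.00 avg revenue
  Horror: 4 records, 28.45 total rating, 422.50 avg revenue
  SciFi: 2 records, 14.36 total rating, 274.50 avg revenue
  Thriller: 5 records, 33.64 total rating, 375.40 avg revenue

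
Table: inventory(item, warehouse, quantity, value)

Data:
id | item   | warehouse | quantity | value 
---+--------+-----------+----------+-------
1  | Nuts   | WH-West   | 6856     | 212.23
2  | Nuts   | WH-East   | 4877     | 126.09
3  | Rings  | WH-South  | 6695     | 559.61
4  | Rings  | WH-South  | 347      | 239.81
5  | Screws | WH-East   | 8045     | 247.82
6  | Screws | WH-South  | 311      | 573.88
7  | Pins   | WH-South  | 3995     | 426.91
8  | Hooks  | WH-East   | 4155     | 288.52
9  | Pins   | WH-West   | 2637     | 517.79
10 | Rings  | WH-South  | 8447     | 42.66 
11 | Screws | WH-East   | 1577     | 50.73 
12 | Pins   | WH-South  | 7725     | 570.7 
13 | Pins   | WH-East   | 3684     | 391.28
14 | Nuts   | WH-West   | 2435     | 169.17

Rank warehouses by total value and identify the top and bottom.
SELECT warehouse, SUM(value)
FROM inventory
GROUP BY warehouse
ORDER BY SUM(value)

All groups:
  WH-West: 899.19
  WH-East: 1104.44
  WH-South: 2413.57

Highest: WH-South (2413.57)
Lowest: WH-West (899.19)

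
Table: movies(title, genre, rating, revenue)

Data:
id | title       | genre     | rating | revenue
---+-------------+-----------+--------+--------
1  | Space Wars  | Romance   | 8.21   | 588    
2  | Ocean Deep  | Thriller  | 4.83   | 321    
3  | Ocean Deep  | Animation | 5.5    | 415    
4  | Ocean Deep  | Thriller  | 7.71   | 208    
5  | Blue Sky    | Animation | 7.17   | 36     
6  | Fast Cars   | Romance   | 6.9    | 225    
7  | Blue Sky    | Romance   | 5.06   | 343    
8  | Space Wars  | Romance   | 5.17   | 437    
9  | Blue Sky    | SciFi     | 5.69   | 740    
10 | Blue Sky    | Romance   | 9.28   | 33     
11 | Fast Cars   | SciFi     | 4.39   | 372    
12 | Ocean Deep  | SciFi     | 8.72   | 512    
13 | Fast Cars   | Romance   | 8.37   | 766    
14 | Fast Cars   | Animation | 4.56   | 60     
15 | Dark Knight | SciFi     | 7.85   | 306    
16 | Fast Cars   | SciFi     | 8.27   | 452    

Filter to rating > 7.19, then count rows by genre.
SELECT genre, COUNT(*)
FROM movies
WHERE rating > 7.19
GROUP BY genre

Note: WHERE filters rows before grouping.

Result:
  Romance: 3
  SciFi: 3
  Thriller: 1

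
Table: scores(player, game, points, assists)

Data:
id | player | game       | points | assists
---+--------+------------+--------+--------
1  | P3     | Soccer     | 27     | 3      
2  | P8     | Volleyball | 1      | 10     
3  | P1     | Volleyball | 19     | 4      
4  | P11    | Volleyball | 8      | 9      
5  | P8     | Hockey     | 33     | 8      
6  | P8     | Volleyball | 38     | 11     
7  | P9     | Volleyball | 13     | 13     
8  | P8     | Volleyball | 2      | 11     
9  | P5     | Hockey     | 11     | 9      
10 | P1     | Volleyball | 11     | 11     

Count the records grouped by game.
SELECT game, COUNT(*) as count
FROM scores
GROUP BY game

Result:
  Hockey: 2
  Soccer: 1
  Volleyball: 7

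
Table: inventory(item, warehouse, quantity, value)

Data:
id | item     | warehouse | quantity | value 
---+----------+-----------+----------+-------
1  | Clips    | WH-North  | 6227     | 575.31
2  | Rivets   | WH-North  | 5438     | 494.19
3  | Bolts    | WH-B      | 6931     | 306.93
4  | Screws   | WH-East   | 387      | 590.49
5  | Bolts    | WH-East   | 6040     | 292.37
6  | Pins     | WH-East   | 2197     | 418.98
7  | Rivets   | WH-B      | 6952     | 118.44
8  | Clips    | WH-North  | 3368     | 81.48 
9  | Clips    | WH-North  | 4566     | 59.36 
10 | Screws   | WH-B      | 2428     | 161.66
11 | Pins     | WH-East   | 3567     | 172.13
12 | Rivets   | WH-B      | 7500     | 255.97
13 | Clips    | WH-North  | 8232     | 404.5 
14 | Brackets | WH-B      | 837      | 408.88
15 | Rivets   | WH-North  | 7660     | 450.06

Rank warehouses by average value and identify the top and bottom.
SELECT warehouse, AVG(value)
FROM inventory
GROUP BY warehouse
ORDER BY AVG(value)

All groups:
  WH-B: 250.38
  WH-North: 344.15
  WH-East: 368.49

Highest: WH-East (368.49)
Lowest: WH-B (250.38)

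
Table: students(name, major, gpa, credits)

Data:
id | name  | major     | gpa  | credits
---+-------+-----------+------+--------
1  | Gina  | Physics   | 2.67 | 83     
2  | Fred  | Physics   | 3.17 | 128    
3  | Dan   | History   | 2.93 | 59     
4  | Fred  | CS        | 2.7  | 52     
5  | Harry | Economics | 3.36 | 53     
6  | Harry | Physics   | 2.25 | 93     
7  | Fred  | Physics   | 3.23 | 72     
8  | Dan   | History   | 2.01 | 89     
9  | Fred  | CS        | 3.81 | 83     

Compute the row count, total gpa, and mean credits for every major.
SELECT major,
       COUNT(*) as cnt,
       SUM(gpa) as total_gpa,
       AVG(credits) as avg_credits
FROM students
GROUP BY major

Result:
  CS: 2 records, 6.51 total gpa, 67.50 avg credits
  Economics: 1 records, 3.36 total gpa, 53.00 avg credits
  History: 2 records, 4.94 total gpa, 74.00 avg credits
  Physics: 4 records, 11.32 total gpa, 94.00 avg credits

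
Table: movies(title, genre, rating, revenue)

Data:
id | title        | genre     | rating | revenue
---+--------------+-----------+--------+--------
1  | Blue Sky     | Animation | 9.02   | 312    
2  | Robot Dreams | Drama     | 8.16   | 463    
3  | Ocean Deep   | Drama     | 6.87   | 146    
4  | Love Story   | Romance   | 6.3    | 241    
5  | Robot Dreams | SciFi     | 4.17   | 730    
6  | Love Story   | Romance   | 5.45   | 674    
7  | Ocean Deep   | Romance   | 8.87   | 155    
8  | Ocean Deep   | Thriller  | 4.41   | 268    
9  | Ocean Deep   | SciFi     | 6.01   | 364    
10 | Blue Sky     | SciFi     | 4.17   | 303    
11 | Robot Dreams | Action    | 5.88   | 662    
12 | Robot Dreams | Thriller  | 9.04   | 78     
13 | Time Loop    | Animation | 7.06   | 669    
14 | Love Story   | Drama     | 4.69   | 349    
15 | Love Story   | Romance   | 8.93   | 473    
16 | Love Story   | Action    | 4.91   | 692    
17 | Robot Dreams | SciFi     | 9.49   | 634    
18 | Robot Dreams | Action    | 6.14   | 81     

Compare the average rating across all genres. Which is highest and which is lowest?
SELECT genre, AVG(rating)
FROM movies
GROUP BY genre
ORDER BY AVG(rating)

All groups:
  Action: 5.64
  SciFi: 5.96
  Drama: 6.57
  Thriller: 6.73
  Romance: 7.39
  Animation: 8.04

Highest: Animation (8.04)
Lowest: Action (5.64)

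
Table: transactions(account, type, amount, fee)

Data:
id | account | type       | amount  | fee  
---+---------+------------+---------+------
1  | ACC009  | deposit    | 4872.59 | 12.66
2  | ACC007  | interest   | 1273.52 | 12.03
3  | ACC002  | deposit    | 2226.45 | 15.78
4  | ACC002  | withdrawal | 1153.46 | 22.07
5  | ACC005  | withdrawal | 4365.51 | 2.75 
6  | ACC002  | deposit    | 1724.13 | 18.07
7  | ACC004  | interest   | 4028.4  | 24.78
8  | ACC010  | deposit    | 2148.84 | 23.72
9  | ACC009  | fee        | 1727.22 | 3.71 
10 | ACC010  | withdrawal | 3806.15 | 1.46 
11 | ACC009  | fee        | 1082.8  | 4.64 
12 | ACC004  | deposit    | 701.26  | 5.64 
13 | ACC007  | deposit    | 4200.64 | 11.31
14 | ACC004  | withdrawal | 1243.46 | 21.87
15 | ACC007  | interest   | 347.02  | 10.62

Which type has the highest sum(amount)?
SELECT type, SUM(amount) as val
FROM transactions
GROUP BY type
ORDER BY val DESC
LIMIT 1

Result: deposit with sum(amount) = 15873.91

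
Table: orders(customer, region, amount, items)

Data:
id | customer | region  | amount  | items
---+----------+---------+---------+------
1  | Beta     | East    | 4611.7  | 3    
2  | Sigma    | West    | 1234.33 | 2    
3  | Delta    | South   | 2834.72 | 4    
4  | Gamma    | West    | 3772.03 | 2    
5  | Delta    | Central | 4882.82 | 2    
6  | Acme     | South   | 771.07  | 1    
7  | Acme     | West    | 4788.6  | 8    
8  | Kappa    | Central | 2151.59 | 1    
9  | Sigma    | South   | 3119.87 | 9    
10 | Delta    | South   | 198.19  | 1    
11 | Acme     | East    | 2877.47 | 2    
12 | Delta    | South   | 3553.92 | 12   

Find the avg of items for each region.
SELECT region, AVG(items) as result
FROM orders
GROUP BY region

Result:
  Central: 1.50
  East: 2.50
  South: 5.40
  West: 4.00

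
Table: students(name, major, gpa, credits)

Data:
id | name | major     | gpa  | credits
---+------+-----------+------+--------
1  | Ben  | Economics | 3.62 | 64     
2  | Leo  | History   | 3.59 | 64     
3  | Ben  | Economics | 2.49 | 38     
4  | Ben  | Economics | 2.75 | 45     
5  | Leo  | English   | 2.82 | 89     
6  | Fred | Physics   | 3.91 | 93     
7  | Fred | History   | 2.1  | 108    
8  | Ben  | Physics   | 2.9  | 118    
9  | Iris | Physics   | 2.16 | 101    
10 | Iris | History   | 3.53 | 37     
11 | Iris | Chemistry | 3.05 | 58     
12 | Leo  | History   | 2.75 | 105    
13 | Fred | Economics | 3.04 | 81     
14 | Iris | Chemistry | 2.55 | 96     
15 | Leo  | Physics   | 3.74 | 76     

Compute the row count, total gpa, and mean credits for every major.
SELECT major,
       COUNT(*) as cnt,
       SUM(gpa) as total_gpa,
       AVG(credits) as avg_credits
FROM students
GROUP BY major

Result:
  Chemistry: 2 records, 5.60 total gpa, 77.00 avg credits
  Economics: 4 records, 11.90 total gpa, 57.00 avg credits
  English: 1 records, 2.82 total gpa, 89.00 avg credits
  History: 4 records, 11.97 total gpa, 78.50 avg credits
  Physics: 4 records, 12.71 total gpa, 97.00 avg credits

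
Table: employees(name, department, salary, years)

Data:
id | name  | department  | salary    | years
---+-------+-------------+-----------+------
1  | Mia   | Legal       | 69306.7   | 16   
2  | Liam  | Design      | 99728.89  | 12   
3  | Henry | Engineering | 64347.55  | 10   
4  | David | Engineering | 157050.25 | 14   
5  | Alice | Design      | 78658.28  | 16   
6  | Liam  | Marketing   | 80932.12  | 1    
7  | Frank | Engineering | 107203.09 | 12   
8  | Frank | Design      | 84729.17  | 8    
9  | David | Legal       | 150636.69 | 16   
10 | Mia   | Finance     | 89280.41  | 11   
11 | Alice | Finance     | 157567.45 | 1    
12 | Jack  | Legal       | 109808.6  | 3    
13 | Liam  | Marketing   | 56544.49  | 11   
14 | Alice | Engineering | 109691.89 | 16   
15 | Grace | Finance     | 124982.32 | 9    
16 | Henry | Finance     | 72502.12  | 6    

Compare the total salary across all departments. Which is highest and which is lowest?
SELECT department, SUM(salary)
FROM employees
GROUP BY department
ORDER BY SUM(salary)

All groups:
  Marketing: 137476.61
  Design: 263116.34
  Legal: 329751.99
  Engineering: 438292.78
  Finance: 444332.30

Highest: Finance (444332.30)
Lowest: Marketing (137476.61)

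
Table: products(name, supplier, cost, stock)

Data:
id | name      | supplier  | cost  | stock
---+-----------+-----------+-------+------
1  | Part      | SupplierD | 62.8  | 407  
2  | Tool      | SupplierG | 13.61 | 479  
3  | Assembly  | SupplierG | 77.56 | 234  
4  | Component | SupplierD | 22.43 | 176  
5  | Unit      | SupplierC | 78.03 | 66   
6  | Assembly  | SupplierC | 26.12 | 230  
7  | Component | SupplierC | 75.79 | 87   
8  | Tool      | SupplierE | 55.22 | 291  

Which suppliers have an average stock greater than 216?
SELECT supplier, AVG(stock)
FROM products
GROUP BY supplier
HAVING AVG(stock) > 216

Result:
  SupplierD: avg=291.50
  SupplierE: avg=291.00
  SupplierG: avg=356.50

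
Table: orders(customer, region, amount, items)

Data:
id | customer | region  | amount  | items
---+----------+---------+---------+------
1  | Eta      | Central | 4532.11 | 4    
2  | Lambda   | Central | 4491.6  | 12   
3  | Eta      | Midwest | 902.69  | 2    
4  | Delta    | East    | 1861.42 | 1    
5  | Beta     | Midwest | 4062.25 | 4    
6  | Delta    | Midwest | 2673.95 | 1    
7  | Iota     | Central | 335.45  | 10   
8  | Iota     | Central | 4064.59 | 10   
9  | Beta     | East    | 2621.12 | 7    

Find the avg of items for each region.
SELECT region, AVG(items) as result
FROM orders
GROUP BY region

Result:
  Central: 9.00
  East: 4.00
  Midwest: 2.33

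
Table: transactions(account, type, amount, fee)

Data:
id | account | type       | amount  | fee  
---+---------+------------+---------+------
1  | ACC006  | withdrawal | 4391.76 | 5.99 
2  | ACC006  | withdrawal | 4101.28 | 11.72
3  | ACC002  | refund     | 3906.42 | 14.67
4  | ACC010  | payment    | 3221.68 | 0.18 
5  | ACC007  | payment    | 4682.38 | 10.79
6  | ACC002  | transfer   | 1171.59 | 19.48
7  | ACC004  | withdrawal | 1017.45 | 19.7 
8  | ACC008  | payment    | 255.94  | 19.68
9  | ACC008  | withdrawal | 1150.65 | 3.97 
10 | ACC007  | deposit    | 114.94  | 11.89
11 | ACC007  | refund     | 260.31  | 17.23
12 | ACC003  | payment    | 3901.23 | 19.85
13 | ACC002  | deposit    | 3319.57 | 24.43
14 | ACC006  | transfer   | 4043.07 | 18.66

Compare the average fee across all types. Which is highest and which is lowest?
SELECT type, AVG(fee)
FROM transactions
GROUP BY type
ORDER BY AVG(fee)

All groups:
  withdrawal: 10.35
  payment: 12.63
  refund: 15.95
  deposit: 18.16
  transfer: 19.07

Highest: transfer (19.07)
Lowest: withdrawal (10.35)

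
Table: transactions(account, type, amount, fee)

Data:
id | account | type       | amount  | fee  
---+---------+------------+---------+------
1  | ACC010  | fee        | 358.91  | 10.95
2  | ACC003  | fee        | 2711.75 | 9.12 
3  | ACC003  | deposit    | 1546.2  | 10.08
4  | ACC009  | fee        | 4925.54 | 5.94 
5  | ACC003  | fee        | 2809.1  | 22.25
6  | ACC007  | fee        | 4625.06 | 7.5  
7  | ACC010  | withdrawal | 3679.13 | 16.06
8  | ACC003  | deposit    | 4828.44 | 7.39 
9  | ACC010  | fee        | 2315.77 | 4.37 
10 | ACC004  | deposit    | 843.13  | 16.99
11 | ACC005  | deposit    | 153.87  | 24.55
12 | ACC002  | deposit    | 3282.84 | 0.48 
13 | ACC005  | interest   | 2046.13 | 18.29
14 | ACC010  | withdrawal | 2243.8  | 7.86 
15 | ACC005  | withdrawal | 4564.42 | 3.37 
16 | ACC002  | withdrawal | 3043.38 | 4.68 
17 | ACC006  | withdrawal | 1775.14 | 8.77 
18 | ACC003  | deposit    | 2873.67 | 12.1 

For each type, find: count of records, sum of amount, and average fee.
SELECT type,
       COUNT(*) as cnt,
       SUM(amount) as total_amount,
       AVG(fee) as avg_fee
FROM transactions
GROUP BY type

Result:
  deposit: 6 records, 13528.15 total amount, 11.93 avg fee
  fee: 6 records, 17746.13 total amount, 10.02 avg fee
  interest: 1 records, 2046.13 total amount, 18.29 avg fee
  withdrawal: 5 records, 15305.87 total amount, 8.15 avg fee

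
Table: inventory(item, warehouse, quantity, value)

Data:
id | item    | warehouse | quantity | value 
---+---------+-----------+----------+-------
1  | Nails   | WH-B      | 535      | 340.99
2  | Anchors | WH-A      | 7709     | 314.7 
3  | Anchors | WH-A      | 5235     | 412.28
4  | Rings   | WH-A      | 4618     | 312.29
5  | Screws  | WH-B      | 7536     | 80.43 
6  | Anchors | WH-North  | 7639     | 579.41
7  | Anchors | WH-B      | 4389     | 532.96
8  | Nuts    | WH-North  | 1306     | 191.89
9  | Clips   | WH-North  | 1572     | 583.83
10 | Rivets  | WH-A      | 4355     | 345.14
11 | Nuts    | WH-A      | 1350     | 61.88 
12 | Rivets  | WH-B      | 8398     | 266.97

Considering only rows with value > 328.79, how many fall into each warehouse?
SELECT warehouse, COUNT(*)
FROM inventory
WHERE value > 328.79
GROUP BY warehouse

Note: WHERE filters rows before grouping.

Result:
  WH-A: 2
  WH-B: 2
  WH-North: 2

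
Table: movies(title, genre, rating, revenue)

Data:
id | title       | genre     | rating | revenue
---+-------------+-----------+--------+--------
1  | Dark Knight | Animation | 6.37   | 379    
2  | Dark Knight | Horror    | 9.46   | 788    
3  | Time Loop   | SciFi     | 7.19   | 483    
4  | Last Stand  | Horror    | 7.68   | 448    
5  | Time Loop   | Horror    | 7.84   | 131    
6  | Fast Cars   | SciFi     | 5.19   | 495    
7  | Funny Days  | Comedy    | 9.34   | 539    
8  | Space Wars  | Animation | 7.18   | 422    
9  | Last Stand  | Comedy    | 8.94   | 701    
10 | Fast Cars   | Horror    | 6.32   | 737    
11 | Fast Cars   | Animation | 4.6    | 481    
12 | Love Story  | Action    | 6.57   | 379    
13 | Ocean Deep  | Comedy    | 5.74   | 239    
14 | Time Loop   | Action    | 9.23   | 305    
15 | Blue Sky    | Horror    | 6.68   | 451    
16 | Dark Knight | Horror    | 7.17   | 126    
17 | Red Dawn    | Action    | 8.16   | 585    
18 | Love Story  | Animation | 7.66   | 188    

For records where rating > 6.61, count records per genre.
SELECT genre, COUNT(*)
FROM movies
WHERE rating > 6.61
GROUP BY genre

Note: WHERE filters rows before grouping.

Result:
  Action: 2
  Animation: 2
  Comedy: 2
  Horror: 5
  SciFi: 1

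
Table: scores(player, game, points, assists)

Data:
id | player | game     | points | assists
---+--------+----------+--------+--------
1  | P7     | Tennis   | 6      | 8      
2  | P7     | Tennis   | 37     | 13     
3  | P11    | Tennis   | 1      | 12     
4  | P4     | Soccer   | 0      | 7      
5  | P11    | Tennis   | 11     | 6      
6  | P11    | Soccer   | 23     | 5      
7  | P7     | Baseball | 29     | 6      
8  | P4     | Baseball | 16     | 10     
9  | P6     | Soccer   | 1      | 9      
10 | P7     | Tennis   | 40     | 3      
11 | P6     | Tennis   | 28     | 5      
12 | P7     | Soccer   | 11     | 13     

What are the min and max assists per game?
SELECT game, MIN(assists), MAX(assists)
FROM scores
GROUP BY game

Result:
  Baseball: min=6, max=10
  Soccer: min=5, max=13
  Tennis: min=3, max=13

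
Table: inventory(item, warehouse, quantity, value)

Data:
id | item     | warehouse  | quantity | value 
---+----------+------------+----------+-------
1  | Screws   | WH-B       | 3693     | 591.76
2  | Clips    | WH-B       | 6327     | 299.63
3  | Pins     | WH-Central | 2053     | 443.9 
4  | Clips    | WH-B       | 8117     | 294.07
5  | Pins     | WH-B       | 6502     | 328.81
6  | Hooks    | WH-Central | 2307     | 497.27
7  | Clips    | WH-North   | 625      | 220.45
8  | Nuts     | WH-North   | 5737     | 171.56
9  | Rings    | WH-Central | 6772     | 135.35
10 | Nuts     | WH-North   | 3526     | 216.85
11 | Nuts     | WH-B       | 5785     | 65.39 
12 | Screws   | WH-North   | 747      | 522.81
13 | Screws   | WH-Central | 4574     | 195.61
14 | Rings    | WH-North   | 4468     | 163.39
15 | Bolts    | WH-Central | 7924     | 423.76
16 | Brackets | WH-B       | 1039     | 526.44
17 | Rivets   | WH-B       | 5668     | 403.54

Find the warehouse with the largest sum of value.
SELECT warehouse, SUM(value) as val
FROM inventory
GROUP BY warehouse
ORDER BY val DESC
LIMIT 1

Result: WH-B with sum(value) = 2509.64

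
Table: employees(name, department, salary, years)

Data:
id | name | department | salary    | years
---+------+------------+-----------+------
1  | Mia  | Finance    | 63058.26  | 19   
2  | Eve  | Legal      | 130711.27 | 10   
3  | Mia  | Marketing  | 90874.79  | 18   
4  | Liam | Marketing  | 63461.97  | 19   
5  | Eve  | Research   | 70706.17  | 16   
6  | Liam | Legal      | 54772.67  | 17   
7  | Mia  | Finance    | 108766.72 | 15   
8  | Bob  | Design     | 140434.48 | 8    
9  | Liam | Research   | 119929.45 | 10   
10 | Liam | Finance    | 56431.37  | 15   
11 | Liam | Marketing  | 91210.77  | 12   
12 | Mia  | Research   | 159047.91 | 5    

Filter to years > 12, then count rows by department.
SELECT department, COUNT(*)
FROM employees
WHERE years > 12
GROUP BY department

Note: WHERE filters rows before grouping.

Result:
  Finance: 3
  Legal: 1
  Marketing: 2
  Research: 1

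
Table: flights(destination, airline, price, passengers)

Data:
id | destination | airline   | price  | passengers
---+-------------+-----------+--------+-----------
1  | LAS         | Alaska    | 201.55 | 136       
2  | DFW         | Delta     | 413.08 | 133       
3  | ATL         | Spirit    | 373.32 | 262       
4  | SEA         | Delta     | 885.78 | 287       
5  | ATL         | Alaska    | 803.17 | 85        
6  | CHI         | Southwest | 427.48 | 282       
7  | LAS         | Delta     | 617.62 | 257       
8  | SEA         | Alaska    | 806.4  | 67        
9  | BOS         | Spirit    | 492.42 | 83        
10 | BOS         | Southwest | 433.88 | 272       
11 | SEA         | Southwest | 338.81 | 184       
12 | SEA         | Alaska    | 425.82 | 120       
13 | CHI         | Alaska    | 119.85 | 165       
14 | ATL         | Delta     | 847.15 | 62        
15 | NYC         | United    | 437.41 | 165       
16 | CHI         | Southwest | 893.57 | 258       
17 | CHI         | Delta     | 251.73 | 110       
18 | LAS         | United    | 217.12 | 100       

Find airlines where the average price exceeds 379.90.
SELECT airline, AVG(price)
FROM flights
GROUP BY airline
HAVING AVG(price) > 379.90

Result:
  Alaska: avg=471.36
  Delta: avg=603.07
  Southwest: avg=523.44
  Spirit: avg=432.87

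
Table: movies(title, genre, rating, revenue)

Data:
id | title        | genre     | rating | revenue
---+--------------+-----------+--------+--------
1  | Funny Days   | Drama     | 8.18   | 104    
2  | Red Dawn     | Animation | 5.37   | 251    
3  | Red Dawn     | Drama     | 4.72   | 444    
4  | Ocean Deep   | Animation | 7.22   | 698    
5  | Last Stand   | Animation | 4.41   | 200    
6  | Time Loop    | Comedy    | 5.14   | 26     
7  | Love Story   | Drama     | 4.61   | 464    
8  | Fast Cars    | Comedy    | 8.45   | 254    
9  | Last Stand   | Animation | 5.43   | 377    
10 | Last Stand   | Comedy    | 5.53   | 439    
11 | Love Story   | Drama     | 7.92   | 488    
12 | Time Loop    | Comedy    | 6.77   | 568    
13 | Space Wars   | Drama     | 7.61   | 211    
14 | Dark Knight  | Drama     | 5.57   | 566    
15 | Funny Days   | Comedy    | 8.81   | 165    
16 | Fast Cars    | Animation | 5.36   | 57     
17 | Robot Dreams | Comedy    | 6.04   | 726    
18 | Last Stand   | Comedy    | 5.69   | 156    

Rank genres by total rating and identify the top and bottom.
SELECT genre, SUM(rating)
FROM movies
GROUP BY genre
ORDER BY SUM(rating)

All groups:
  Animation: 27.79
  Drama: 38.61
  Comedy: 46.43

Highest: Comedy (46.43)
Lowest: Animation (27.79)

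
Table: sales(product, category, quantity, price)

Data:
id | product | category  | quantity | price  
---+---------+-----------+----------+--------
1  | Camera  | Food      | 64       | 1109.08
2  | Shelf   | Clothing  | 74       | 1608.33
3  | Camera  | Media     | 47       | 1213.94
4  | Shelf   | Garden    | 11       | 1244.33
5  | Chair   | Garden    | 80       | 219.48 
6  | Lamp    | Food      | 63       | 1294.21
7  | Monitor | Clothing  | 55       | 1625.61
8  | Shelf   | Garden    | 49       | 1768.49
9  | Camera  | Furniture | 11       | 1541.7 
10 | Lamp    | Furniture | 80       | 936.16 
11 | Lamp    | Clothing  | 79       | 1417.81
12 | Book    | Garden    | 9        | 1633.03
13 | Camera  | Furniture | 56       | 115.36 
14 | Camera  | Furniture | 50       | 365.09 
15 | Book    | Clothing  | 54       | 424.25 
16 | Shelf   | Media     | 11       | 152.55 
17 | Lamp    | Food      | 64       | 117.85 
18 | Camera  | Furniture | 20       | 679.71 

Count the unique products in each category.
SELECT category, COUNT(DISTINCT product)
FROM sales
GROUP BY category

Result:
  Clothing: 4 distinct
  Food: 2 distinct
  Furniture: 2 distinct
  Garden: 3 distinct
  Media: 2 distinct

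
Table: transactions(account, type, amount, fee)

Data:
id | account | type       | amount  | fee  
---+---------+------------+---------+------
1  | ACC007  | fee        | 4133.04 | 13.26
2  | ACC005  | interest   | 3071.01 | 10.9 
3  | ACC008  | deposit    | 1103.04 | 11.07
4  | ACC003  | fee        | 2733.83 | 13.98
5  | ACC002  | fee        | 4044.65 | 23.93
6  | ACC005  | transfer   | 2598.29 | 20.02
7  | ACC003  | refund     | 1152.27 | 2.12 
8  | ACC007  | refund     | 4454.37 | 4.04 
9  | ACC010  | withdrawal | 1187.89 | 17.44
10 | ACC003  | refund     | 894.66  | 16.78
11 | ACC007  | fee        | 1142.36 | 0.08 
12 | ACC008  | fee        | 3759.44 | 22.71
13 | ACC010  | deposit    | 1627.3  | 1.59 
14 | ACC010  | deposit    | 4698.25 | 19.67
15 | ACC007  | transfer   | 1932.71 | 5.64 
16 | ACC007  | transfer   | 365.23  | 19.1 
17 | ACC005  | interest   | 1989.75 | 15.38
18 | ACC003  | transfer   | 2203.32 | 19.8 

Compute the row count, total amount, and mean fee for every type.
SELECT type,
       COUNT(*) as cnt,
       SUM(amount) as total_amount,
       AVG(fee) as avg_fee
FROM transactions
GROUP BY type

Result:
  deposit: 3 records, 7428.59 total amount, 10.78 avg fee
  fee: 5 records, 15813.32 total amount, 14.79 avg fee
  interest: 2 records, 5060.76 total amount, 13.14 avg fee
  refund: 3 records, 6501.30 total amount, 7.65 avg fee
  transfer: 4 records, 7099.55 total amount, 16.14 avg fee
  withdrawal: 1 records, 1187.89 total amount, 17.44 avg fee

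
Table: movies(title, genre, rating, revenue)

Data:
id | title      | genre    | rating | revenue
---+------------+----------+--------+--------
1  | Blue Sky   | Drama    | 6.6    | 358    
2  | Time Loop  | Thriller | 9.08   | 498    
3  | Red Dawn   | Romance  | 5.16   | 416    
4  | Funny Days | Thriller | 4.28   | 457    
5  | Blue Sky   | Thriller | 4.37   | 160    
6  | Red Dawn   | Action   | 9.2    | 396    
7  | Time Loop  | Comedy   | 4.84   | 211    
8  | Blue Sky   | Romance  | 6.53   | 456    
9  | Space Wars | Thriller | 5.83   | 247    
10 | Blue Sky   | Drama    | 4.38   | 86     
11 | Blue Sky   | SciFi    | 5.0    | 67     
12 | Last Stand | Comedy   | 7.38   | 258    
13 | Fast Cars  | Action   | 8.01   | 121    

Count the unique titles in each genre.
SELECT genre, COUNT(DISTINCT title)
FROM movies
GROUP BY genre

Result:
  Action: 2 distinct
  Comedy: 2 distinct
  Drama: 1 distinct
  Romance: 2 distinct
  SciFi: 1 distinct
  Thriller: 4 distinct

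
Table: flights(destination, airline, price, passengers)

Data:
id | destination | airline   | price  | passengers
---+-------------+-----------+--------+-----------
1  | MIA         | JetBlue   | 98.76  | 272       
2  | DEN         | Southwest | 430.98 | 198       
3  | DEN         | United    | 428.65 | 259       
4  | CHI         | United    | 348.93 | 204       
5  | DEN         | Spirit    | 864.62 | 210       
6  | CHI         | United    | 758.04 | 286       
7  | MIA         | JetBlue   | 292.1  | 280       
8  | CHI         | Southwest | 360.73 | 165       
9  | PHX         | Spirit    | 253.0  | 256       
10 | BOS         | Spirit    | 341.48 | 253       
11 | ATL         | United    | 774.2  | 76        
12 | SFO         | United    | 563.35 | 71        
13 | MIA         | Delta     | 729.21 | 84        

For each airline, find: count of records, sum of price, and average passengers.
SELECT airline,
       COUNT(*) as cnt,
       SUM(price) as total_price,
       AVG(passengers) as avg_passengers
FROM flights
GROUP BY airline

Result:
  Delta: 1 records, 729.21 total price, 84.00 avg passengers
  JetBlue: 2 records, 390.86 total price, 276.00 avg passengers
  Southwest: 2 records, 791.71 total price, 181.50 avg passengers
  Spirit: 3 records, 1459.10 total price, 239.67 avg passengers
  United: 5 records, 2873.17 total price, 179.20 avg passengers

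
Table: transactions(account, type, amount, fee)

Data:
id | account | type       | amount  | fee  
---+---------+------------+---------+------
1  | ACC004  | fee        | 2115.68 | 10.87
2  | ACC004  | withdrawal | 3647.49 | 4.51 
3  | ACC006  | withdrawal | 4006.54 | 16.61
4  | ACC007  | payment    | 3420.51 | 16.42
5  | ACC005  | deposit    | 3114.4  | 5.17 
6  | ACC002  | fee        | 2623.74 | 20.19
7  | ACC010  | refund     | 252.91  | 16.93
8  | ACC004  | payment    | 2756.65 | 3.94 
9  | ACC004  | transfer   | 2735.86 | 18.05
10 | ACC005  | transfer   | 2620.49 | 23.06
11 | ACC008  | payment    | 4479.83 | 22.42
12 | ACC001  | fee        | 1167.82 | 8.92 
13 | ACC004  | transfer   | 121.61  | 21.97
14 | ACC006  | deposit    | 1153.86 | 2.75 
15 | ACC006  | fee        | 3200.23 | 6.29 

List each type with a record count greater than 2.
SELECT type, COUNT(*) as cnt
FROM transactions
GROUP BY type
HAVING COUNT(*) > 2

Result:
  fee: 4
  payment: 3
  transfer: 3

Note: HAVING filters groups after aggregation, WHERE filters rows before.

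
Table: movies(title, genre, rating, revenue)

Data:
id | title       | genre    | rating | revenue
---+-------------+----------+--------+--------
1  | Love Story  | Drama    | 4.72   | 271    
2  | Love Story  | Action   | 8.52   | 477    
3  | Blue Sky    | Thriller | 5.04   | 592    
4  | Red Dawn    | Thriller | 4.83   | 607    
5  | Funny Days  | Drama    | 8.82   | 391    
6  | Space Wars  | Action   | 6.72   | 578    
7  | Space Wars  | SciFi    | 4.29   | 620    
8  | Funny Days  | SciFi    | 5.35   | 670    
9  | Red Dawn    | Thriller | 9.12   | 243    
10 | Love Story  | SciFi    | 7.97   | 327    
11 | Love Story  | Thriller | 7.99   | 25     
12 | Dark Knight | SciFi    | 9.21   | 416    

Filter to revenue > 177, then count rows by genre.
SELECT genre, COUNT(*)
FROM movies
WHERE revenue > 177
GROUP BY genre

Note: WHERE filters rows before grouping.

Result:
  Action: 2
  Drama: 2
  SciFi: 4
  Thriller: 3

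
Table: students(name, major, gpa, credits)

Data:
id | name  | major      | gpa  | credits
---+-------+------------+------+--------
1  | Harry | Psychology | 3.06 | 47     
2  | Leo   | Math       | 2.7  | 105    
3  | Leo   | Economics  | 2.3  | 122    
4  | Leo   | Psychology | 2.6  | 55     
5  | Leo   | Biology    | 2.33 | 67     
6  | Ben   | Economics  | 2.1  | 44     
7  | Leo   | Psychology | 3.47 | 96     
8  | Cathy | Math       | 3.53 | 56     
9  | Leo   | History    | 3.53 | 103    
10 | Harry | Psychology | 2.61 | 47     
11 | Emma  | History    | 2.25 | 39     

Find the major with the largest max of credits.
SELECT major, MAX(credits) as val
FROM students
GROUP BY major
ORDER BY val DESC
LIMIT 1

Result: Economics with max(credits) = 122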